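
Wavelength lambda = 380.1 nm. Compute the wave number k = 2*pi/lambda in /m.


k = 2 * pi / lambda
= 6.2832 / (380.1e-9)
= 6.2832 / 3.8010e-07
= 1.6530e+07 /m

1.6530e+07


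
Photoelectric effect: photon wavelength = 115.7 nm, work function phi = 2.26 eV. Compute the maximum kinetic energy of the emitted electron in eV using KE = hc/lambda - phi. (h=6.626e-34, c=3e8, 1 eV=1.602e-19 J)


E_photon = hc / lambda
= (6.626e-34)(3e8) / (115.7e-9)
= 1.7181e-18 J
= 10.7245 eV
KE = E_photon - phi
= 10.7245 - 2.26
= 8.4645 eV

8.4645


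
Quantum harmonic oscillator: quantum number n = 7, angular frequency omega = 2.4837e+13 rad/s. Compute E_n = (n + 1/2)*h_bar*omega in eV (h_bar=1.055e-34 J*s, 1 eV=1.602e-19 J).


E = (n + 1/2) * h_bar * omega
= (7 + 0.5) * 1.055e-34 * 2.4837e+13
= 7.5 * 2.6203e-21
= 1.9652e-20 J
= 0.1227 eV

0.1227


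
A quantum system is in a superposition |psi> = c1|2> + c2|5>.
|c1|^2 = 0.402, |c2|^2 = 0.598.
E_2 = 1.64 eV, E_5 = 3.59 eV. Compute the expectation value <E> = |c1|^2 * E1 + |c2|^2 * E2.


<E> = |c1|^2 * E1 + |c2|^2 * E2
= 0.402 * 1.64 + 0.598 * 3.59
= 0.6593 + 2.1468
= 2.8061 eV

2.8061


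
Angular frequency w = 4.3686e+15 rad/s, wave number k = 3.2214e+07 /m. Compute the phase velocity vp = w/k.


vp = w / k
= 4.3686e+15 / 3.2214e+07
= 1.3561e+08 m/s

1.3561e+08


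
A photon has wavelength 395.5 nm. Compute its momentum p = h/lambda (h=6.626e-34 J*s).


p = h / lambda
= 6.626e-34 / (395.5e-9)
= 6.626e-34 / 3.9550e-07
= 1.6753e-27 kg*m/s

1.6753e-27


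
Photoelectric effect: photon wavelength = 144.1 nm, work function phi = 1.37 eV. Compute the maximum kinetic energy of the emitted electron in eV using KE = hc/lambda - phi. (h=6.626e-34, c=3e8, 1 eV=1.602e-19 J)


E_photon = hc / lambda
= (6.626e-34)(3e8) / (144.1e-9)
= 1.3795e-18 J
= 8.6109 eV
KE = E_photon - phi
= 8.6109 - 1.37
= 7.2409 eV

7.2409


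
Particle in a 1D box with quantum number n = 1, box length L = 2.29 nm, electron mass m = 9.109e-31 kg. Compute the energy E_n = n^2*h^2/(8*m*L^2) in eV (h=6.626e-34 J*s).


E = n^2 * h^2 / (8 * m * L^2)
= 1^2 * (6.626e-34)^2 / (8 * 9.109e-31 * (2.29e-9)^2)
= 1 * 4.3904e-67 / (8 * 9.109e-31 * 5.2441e-18)
= 1.1489e-20 J
= 0.0717 eV

0.0717


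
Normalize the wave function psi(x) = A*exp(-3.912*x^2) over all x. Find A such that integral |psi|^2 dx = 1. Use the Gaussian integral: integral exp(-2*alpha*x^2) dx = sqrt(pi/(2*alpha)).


integral |psi|^2 dx = A^2 * sqrt(pi/(2*alpha)) = 1
A^2 = sqrt(2*alpha/pi)
= sqrt(2 * 3.912 / pi)
= 1.578118
A = sqrt(1.578118)
= 1.2562

1.2562


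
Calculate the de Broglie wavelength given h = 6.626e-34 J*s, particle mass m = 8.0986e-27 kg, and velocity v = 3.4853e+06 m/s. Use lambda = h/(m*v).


lambda = h / (m * v)
= 6.626e-34 / (8.0986e-27 * 3.4853e+06)
= 6.626e-34 / 2.8226e-20
= 2.3475e-14 m

2.3475e-14


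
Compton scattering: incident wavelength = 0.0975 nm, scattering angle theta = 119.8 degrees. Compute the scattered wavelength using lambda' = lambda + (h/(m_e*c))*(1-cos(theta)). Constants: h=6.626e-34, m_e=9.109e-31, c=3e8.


Compton wavelength: h/(m_e*c) = 2.4247e-12 m
d_lambda = 2.4247e-12 * (1 - cos(119.8 deg))
= 2.4247e-12 * 1.496974
= 3.6297e-12 m = 0.00363 nm
lambda' = 0.0975 + 0.00363
= 0.10113 nm

0.10113


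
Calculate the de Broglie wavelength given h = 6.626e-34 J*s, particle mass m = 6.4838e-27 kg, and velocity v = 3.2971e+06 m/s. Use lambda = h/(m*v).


lambda = h / (m * v)
= 6.626e-34 / (6.4838e-27 * 3.2971e+06)
= 6.626e-34 / 2.1378e-20
= 3.0995e-14 m

3.0995e-14


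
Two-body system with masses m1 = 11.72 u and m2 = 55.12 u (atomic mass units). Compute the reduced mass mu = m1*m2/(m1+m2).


mu = m1 * m2 / (m1 + m2)
= 11.72 * 55.12 / (11.72 + 55.12)
= 646.0064 / 66.84
= 9.665 u

9.665


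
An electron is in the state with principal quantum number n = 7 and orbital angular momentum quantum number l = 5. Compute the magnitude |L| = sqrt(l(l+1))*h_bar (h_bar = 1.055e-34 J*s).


L = sqrt(l*(l+1)) * h_bar
= sqrt(5 * 6) * 1.055e-34
= sqrt(30) * 1.055e-34
= 5.4772 * 1.055e-34
= 5.7785e-34 J*s

5.7785e-34


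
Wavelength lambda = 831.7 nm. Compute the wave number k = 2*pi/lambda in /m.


k = 2 * pi / lambda
= 6.2832 / (831.7e-9)
= 6.2832 / 8.3170e-07
= 7.5546e+06 /m

7.5546e+06


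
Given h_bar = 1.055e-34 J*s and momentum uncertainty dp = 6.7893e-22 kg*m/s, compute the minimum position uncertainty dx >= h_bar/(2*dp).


dx = h_bar / (2 * dp)
= 1.055e-34 / (2 * 6.7893e-22)
= 1.055e-34 / 1.3579e-21
= 7.7696e-14 m

7.7696e-14


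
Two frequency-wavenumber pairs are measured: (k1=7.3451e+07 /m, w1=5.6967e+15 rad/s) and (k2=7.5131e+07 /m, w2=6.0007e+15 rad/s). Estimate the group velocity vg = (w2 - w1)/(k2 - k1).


vg = (w2 - w1) / (k2 - k1)
= (6.0007e+15 - 5.6967e+15) / (7.5131e+07 - 7.3451e+07)
= 3.0400e+14 / 1.6800e+06
= 1.8095e+08 m/s

1.8095e+08


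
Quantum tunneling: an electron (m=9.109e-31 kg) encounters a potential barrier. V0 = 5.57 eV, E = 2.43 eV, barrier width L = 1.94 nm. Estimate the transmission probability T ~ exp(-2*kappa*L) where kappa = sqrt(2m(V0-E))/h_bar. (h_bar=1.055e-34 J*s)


V0 - E = 3.14 eV = 5.0303e-19 J
kappa = sqrt(2 * m * (V0-E)) / h_bar
= sqrt(2 * 9.109e-31 * 5.0303e-19) / 1.055e-34
= 9.0739e+09 /m
2*kappa*L = 2 * 9.0739e+09 * 1.94e-9
= 35.2067
T = exp(-35.2067) = 5.127566e-16

5.127566e-16


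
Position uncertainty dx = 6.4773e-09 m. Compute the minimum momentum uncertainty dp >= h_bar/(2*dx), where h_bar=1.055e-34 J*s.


dp = h_bar / (2 * dx)
= 1.055e-34 / (2 * 6.4773e-09)
= 1.055e-34 / 1.2955e-08
= 8.1438e-27 kg*m/s

8.1438e-27


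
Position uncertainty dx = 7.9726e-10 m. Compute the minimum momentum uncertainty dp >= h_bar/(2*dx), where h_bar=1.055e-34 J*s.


dp = h_bar / (2 * dx)
= 1.055e-34 / (2 * 7.9726e-10)
= 1.055e-34 / 1.5945e-09
= 6.6164e-26 kg*m/s

6.6164e-26


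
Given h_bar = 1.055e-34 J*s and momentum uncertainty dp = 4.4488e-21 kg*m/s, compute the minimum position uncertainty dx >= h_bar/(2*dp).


dx = h_bar / (2 * dp)
= 1.055e-34 / (2 * 4.4488e-21)
= 1.055e-34 / 8.8976e-21
= 1.1857e-14 m

1.1857e-14


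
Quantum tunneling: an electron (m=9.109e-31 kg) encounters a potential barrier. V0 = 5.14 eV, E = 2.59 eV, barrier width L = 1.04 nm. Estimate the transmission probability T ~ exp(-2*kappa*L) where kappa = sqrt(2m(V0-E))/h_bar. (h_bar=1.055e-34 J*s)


V0 - E = 2.55 eV = 4.0851e-19 J
kappa = sqrt(2 * m * (V0-E)) / h_bar
= sqrt(2 * 9.109e-31 * 4.0851e-19) / 1.055e-34
= 8.1771e+09 /m
2*kappa*L = 2 * 8.1771e+09 * 1.04e-9
= 17.0084
T = exp(-17.0084) = 4.105451e-08

4.105451e-08


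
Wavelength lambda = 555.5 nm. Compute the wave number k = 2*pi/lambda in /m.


k = 2 * pi / lambda
= 6.2832 / (555.5e-9)
= 6.2832 / 5.5550e-07
= 1.1311e+07 /m

1.1311e+07


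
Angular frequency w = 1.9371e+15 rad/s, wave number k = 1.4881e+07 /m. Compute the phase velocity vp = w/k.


vp = w / k
= 1.9371e+15 / 1.4881e+07
= 1.3017e+08 m/s

1.3017e+08


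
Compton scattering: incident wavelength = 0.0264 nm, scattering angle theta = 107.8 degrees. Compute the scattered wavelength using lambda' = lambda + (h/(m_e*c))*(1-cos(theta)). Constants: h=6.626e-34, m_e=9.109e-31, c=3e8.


Compton wavelength: h/(m_e*c) = 2.4247e-12 m
d_lambda = 2.4247e-12 * (1 - cos(107.8 deg))
= 2.4247e-12 * 1.305695
= 3.1659e-12 m = 0.003166 nm
lambda' = 0.0264 + 0.003166
= 0.029566 nm

0.029566


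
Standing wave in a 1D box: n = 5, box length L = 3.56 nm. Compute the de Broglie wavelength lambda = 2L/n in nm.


lambda = 2L / n
= 2 * 3.56 / 5
= 7.12 / 5
= 1.424 nm

1.424


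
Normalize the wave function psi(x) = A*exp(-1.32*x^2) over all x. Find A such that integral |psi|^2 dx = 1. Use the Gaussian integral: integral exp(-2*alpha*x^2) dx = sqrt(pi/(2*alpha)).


integral |psi|^2 dx = A^2 * sqrt(pi/(2*alpha)) = 1
A^2 = sqrt(2*alpha/pi)
= sqrt(2 * 1.32 / pi)
= 0.9167
A = sqrt(0.9167)
= 0.9574

0.9574


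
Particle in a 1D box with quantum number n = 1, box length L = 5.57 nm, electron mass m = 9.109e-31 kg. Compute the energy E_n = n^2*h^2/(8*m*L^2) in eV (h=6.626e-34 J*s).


E = n^2 * h^2 / (8 * m * L^2)
= 1^2 * (6.626e-34)^2 / (8 * 9.109e-31 * (5.57e-9)^2)
= 1 * 4.3904e-67 / (8 * 9.109e-31 * 3.1025e-17)
= 1.9419e-21 J
= 0.0121 eV

0.0121


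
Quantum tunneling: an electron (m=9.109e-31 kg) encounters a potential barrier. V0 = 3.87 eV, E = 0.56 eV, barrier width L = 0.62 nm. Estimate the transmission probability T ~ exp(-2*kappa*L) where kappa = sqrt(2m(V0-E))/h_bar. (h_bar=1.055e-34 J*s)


V0 - E = 3.31 eV = 5.3026e-19 J
kappa = sqrt(2 * m * (V0-E)) / h_bar
= sqrt(2 * 9.109e-31 * 5.3026e-19) / 1.055e-34
= 9.3163e+09 /m
2*kappa*L = 2 * 9.3163e+09 * 0.62e-9
= 11.5522
T = exp(-11.5522) = 9.614834e-06

9.614834e-06


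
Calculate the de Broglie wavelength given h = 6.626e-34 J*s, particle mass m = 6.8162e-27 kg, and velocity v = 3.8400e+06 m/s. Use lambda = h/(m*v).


lambda = h / (m * v)
= 6.626e-34 / (6.8162e-27 * 3.8400e+06)
= 6.626e-34 / 2.6174e-20
= 2.5315e-14 m

2.5315e-14


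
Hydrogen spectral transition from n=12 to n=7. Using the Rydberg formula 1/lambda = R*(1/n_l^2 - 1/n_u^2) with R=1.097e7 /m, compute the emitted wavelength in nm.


1/lambda = R * (1/n_l^2 - 1/n_u^2)
= 1.097e7 * (1/7^2 - 1/12^2)
= 1.097e7 * (0.020408 - 0.006944)
= 1.097e7 * 0.013464
= 1.4770e+05 /m
lambda = 1 / 1.4770e+05 = 6770.6184 nm

6770.6184


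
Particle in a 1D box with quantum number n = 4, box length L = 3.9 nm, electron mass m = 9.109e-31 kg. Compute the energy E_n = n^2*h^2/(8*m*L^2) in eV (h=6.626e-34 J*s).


E = n^2 * h^2 / (8 * m * L^2)
= 4^2 * (6.626e-34)^2 / (8 * 9.109e-31 * (3.9e-9)^2)
= 16 * 4.3904e-67 / (8 * 9.109e-31 * 1.5210e-17)
= 6.3377e-20 J
= 0.3956 eV

0.3956


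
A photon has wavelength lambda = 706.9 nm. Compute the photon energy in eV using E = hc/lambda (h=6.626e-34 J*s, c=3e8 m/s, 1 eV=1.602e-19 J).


E = hc / lambda
= (6.626e-34)(3e8) / (706.9e-9)
= 1.9878e-25 / 7.0690e-07
= 2.8120e-19 J
Converting to eV: 2.8120e-19 / 1.602e-19
= 1.7553 eV

1.7553


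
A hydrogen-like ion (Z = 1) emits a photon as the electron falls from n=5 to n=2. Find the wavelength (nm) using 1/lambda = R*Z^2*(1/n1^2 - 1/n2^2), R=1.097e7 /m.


1/lambda = R * Z^2 * (1/n1^2 - 1/n2^2)
= 1.097e7 * 1^2 * (1/2^2 - 1/5^2)
= 1.097e7 * 1 * (0.25 - 0.04)
= 2.3037e+06 /m
lambda = 1 / 2.3037e+06
= 434.0843 nm

434.0843


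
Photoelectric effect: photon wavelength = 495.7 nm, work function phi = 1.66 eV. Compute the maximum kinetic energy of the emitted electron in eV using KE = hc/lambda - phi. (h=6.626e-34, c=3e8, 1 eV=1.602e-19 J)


E_photon = hc / lambda
= (6.626e-34)(3e8) / (495.7e-9)
= 4.0101e-19 J
= 2.5032 eV
KE = E_photon - phi
= 2.5032 - 1.66
= 0.8432 eV

0.8432


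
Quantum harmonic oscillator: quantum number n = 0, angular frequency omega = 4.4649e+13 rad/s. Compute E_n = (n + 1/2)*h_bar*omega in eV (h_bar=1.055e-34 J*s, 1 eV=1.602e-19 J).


E = (n + 1/2) * h_bar * omega
= (0 + 0.5) * 1.055e-34 * 4.4649e+13
= 0.5 * 4.7105e-21
= 2.3552e-21 J
= 0.0147 eV

0.0147


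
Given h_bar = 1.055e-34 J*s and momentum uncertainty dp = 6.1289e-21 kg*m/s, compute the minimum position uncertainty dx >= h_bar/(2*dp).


dx = h_bar / (2 * dp)
= 1.055e-34 / (2 * 6.1289e-21)
= 1.055e-34 / 1.2258e-20
= 8.6068e-15 m

8.6068e-15


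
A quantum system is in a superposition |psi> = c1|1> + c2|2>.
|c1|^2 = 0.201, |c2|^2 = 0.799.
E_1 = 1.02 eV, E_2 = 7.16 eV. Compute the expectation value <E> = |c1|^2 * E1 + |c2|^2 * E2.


<E> = |c1|^2 * E1 + |c2|^2 * E2
= 0.201 * 1.02 + 0.799 * 7.16
= 0.205 + 5.7208
= 5.9259 eV

5.9259


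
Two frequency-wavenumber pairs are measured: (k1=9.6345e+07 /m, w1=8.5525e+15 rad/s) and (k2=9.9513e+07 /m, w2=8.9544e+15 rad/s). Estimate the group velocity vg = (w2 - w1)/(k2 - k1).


vg = (w2 - w1) / (k2 - k1)
= (8.9544e+15 - 8.5525e+15) / (9.9513e+07 - 9.6345e+07)
= 4.0190e+14 / 3.1680e+06
= 1.2686e+08 m/s

1.2686e+08


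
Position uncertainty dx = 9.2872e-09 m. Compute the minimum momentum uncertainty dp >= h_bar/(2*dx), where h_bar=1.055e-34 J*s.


dp = h_bar / (2 * dx)
= 1.055e-34 / (2 * 9.2872e-09)
= 1.055e-34 / 1.8574e-08
= 5.6799e-27 kg*m/s

5.6799e-27


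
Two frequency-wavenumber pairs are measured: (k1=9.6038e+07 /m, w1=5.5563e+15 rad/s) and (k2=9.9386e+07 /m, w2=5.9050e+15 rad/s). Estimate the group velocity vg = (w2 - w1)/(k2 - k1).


vg = (w2 - w1) / (k2 - k1)
= (5.9050e+15 - 5.5563e+15) / (9.9386e+07 - 9.6038e+07)
= 3.4870e+14 / 3.3480e+06
= 1.0415e+08 m/s

1.0415e+08


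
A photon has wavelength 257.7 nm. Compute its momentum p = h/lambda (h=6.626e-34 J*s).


p = h / lambda
= 6.626e-34 / (257.7e-9)
= 6.626e-34 / 2.5770e-07
= 2.5712e-27 kg*m/s

2.5712e-27


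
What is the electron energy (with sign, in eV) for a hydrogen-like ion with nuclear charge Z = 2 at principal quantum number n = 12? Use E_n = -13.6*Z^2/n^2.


E_n = -13.6 * Z^2 / n^2
= -13.6 * 2^2 / 12^2
= -13.6 * 4 / 144
= -0.3778 eV

-0.3778


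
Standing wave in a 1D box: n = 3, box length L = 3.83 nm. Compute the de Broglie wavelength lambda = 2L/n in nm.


lambda = 2L / n
= 2 * 3.83 / 3
= 7.66 / 3
= 2.5533 nm

2.5533


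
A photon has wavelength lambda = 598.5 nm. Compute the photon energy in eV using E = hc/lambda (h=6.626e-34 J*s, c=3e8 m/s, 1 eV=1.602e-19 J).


E = hc / lambda
= (6.626e-34)(3e8) / (598.5e-9)
= 1.9878e-25 / 5.9850e-07
= 3.3213e-19 J
Converting to eV: 3.3213e-19 / 1.602e-19
= 2.0732 eV

2.0732


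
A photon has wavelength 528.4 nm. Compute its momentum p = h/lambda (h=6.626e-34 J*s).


p = h / lambda
= 6.626e-34 / (528.4e-9)
= 6.626e-34 / 5.2840e-07
= 1.2540e-27 kg*m/s

1.2540e-27


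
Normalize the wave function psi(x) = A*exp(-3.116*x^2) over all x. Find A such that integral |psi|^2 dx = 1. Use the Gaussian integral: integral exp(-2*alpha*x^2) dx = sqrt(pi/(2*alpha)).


integral |psi|^2 dx = A^2 * sqrt(pi/(2*alpha)) = 1
A^2 = sqrt(2*alpha/pi)
= sqrt(2 * 3.116 / pi)
= 1.408441
A = sqrt(1.408441)
= 1.1868

1.1868


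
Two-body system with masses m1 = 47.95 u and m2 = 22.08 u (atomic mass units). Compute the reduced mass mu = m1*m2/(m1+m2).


mu = m1 * m2 / (m1 + m2)
= 47.95 * 22.08 / (47.95 + 22.08)
= 1058.736 / 70.03
= 15.1183 u

15.1183


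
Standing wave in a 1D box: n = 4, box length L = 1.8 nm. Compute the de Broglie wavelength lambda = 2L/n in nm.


lambda = 2L / n
= 2 * 1.8 / 4
= 3.6 / 4
= 0.9 nm

0.9


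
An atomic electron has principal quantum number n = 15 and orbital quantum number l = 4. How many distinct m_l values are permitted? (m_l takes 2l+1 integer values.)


m_l ranges from -l to +l in integer steps
So m_l goes from -4 to +4
Count = 2l + 1 = 2*4 + 1
= 9

9


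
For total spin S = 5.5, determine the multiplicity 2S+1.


Spin multiplicity = 2S + 1
= 2 * 5.5 + 1
= 11.0 + 1
= 12

12


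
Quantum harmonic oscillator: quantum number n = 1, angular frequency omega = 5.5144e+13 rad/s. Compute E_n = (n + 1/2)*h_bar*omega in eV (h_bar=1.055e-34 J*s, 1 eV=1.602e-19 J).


E = (n + 1/2) * h_bar * omega
= (1 + 0.5) * 1.055e-34 * 5.5144e+13
= 1.5 * 5.8177e-21
= 8.7265e-21 J
= 0.0545 eV

0.0545


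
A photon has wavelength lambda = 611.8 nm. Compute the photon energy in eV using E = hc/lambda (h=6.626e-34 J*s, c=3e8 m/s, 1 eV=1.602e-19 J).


E = hc / lambda
= (6.626e-34)(3e8) / (611.8e-9)
= 1.9878e-25 / 6.1180e-07
= 3.2491e-19 J
Converting to eV: 3.2491e-19 / 1.602e-19
= 2.0282 eV

2.0282


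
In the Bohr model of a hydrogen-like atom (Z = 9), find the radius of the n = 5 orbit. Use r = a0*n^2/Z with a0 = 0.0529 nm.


r = a0 * n^2 / Z
= 0.0529 * 5^2 / 9
= 0.0529 * 25 / 9
= 0.1469 nm

0.1469


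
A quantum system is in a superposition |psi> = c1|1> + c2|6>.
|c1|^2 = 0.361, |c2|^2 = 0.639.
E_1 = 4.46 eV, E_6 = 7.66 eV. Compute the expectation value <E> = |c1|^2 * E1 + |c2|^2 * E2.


<E> = |c1|^2 * E1 + |c2|^2 * E2
= 0.361 * 4.46 + 0.639 * 7.66
= 1.6101 + 4.8947
= 6.5048 eV

6.5048


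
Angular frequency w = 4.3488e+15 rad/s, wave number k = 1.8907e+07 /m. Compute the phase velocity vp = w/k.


vp = w / k
= 4.3488e+15 / 1.8907e+07
= 2.3001e+08 m/s

2.3001e+08


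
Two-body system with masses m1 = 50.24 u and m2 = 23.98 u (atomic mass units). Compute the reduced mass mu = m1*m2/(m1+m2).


mu = m1 * m2 / (m1 + m2)
= 50.24 * 23.98 / (50.24 + 23.98)
= 1204.7552 / 74.22
= 16.2322 u

16.2322


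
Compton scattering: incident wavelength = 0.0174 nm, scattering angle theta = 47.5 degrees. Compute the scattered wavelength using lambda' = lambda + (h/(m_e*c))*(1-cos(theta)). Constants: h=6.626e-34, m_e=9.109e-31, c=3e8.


Compton wavelength: h/(m_e*c) = 2.4247e-12 m
d_lambda = 2.4247e-12 * (1 - cos(47.5 deg))
= 2.4247e-12 * 0.32441
= 7.8660e-13 m = 0.000787 nm
lambda' = 0.0174 + 0.000787
= 0.018187 nm

0.018187


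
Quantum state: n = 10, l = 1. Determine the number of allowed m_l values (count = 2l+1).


m_l ranges from -l to +l in integer steps
So m_l goes from -1 to +1
Count = 2l + 1 = 2*1 + 1
= 3

3


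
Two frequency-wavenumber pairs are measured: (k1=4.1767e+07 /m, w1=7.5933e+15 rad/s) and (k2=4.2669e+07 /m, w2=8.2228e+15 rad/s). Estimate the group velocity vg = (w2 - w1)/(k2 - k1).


vg = (w2 - w1) / (k2 - k1)
= (8.2228e+15 - 7.5933e+15) / (4.2669e+07 - 4.1767e+07)
= 6.2950e+14 / 9.0200e+05
= 6.9789e+08 m/s

6.9789e+08


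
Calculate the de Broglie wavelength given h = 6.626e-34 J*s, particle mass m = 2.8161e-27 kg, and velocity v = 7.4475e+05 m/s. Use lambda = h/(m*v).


lambda = h / (m * v)
= 6.626e-34 / (2.8161e-27 * 7.4475e+05)
= 6.626e-34 / 2.0973e-21
= 3.1593e-13 m

3.1593e-13


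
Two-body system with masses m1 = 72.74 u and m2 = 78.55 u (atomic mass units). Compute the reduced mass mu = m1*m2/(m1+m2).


mu = m1 * m2 / (m1 + m2)
= 72.74 * 78.55 / (72.74 + 78.55)
= 5713.727 / 151.29
= 37.7667 u

37.7667


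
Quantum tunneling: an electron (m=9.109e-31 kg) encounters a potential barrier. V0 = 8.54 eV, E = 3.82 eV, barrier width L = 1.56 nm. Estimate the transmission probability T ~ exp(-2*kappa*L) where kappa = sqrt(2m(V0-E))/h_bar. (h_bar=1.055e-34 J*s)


V0 - E = 4.72 eV = 7.5614e-19 J
kappa = sqrt(2 * m * (V0-E)) / h_bar
= sqrt(2 * 9.109e-31 * 7.5614e-19) / 1.055e-34
= 1.1125e+10 /m
2*kappa*L = 2 * 1.1125e+10 * 1.56e-9
= 34.71
T = exp(-34.71) = 8.426247e-16

8.426247e-16


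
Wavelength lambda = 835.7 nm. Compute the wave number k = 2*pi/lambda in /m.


k = 2 * pi / lambda
= 6.2832 / (835.7e-9)
= 6.2832 / 8.3570e-07
= 7.5185e+06 /m

7.5185e+06


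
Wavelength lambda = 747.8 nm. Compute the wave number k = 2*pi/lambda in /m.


k = 2 * pi / lambda
= 6.2832 / (747.8e-9)
= 6.2832 / 7.4780e-07
= 8.4022e+06 /m

8.4022e+06


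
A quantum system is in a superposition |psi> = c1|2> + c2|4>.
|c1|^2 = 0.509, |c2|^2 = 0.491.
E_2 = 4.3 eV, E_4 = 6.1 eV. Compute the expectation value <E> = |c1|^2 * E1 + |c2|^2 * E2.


<E> = |c1|^2 * E1 + |c2|^2 * E2
= 0.509 * 4.3 + 0.491 * 6.1
= 2.1887 + 2.9951
= 5.1838 eV

5.1838


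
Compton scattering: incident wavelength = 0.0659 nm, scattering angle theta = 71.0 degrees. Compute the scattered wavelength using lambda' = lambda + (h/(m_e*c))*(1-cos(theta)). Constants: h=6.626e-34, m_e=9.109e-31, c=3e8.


Compton wavelength: h/(m_e*c) = 2.4247e-12 m
d_lambda = 2.4247e-12 * (1 - cos(71.0 deg))
= 2.4247e-12 * 0.674432
= 1.6353e-12 m = 0.001635 nm
lambda' = 0.0659 + 0.001635
= 0.067535 nm

0.067535


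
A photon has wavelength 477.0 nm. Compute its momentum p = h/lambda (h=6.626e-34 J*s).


p = h / lambda
= 6.626e-34 / (477.0e-9)
= 6.626e-34 / 4.7700e-07
= 1.3891e-27 kg*m/s

1.3891e-27


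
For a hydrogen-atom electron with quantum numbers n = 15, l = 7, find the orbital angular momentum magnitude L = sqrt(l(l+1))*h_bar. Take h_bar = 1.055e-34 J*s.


L = sqrt(l*(l+1)) * h_bar
= sqrt(7 * 8) * 1.055e-34
= sqrt(56) * 1.055e-34
= 7.4833 * 1.055e-34
= 7.8949e-34 J*s

7.8949e-34


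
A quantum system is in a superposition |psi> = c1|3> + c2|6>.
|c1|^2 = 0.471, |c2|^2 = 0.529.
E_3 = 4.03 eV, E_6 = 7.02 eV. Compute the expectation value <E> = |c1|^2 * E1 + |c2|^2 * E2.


<E> = |c1|^2 * E1 + |c2|^2 * E2
= 0.471 * 4.03 + 0.529 * 7.02
= 1.8981 + 3.7136
= 5.6117 eV

5.6117


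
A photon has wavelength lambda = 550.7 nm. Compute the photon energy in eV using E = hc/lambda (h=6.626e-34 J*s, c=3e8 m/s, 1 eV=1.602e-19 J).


E = hc / lambda
= (6.626e-34)(3e8) / (550.7e-9)
= 1.9878e-25 / 5.5070e-07
= 3.6096e-19 J
Converting to eV: 3.6096e-19 / 1.602e-19
= 2.2532 eV

2.2532


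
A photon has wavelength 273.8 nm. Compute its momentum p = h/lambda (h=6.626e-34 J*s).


p = h / lambda
= 6.626e-34 / (273.8e-9)
= 6.626e-34 / 2.7380e-07
= 2.4200e-27 kg*m/s

2.4200e-27


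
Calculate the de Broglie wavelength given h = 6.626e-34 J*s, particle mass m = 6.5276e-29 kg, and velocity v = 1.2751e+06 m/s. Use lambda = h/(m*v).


lambda = h / (m * v)
= 6.626e-34 / (6.5276e-29 * 1.2751e+06)
= 6.626e-34 / 8.3233e-23
= 7.9607e-12 m

7.9607e-12


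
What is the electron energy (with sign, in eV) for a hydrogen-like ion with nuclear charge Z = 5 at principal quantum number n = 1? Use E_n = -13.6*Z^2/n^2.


E_n = -13.6 * Z^2 / n^2
= -13.6 * 5^2 / 1^2
= -13.6 * 25 / 1
= -340.0 eV

-340.0


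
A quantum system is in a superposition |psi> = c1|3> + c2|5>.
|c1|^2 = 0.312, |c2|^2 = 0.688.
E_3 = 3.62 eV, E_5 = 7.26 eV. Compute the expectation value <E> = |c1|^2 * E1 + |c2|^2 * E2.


<E> = |c1|^2 * E1 + |c2|^2 * E2
= 0.312 * 3.62 + 0.688 * 7.26
= 1.1294 + 4.9949
= 6.1243 eV

6.1243


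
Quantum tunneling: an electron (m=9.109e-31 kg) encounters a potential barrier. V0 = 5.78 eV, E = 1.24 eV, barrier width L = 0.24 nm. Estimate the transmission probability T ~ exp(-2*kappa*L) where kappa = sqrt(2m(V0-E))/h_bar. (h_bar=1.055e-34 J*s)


V0 - E = 4.54 eV = 7.2731e-19 J
kappa = sqrt(2 * m * (V0-E)) / h_bar
= sqrt(2 * 9.109e-31 * 7.2731e-19) / 1.055e-34
= 1.0911e+10 /m
2*kappa*L = 2 * 1.0911e+10 * 0.24e-9
= 5.2372
T = exp(-5.2372) = 5.315173e-03

5.315173e-03


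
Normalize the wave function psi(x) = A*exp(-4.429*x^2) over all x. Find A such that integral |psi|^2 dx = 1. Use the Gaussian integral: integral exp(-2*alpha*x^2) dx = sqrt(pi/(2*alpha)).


integral |psi|^2 dx = A^2 * sqrt(pi/(2*alpha)) = 1
A^2 = sqrt(2*alpha/pi)
= sqrt(2 * 4.429 / pi)
= 1.679163
A = sqrt(1.679163)
= 1.2958

1.2958


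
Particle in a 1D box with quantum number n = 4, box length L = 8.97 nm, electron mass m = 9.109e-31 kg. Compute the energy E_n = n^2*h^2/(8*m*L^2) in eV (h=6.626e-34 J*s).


E = n^2 * h^2 / (8 * m * L^2)
= 4^2 * (6.626e-34)^2 / (8 * 9.109e-31 * (8.97e-9)^2)
= 16 * 4.3904e-67 / (8 * 9.109e-31 * 8.0461e-17)
= 1.1981e-20 J
= 0.0748 eV

0.0748


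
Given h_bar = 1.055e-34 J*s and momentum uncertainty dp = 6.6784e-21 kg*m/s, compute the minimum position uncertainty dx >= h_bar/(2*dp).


dx = h_bar / (2 * dp)
= 1.055e-34 / (2 * 6.6784e-21)
= 1.055e-34 / 1.3357e-20
= 7.8986e-15 m

7.8986e-15


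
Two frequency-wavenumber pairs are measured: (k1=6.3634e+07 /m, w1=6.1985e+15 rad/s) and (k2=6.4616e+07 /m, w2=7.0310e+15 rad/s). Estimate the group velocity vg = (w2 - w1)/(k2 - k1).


vg = (w2 - w1) / (k2 - k1)
= (7.0310e+15 - 6.1985e+15) / (6.4616e+07 - 6.3634e+07)
= 8.3250e+14 / 9.8200e+05
= 8.4776e+08 m/s

8.4776e+08


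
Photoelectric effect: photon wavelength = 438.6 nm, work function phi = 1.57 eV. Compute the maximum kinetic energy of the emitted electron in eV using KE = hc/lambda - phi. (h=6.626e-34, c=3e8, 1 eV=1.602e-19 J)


E_photon = hc / lambda
= (6.626e-34)(3e8) / (438.6e-9)
= 4.5321e-19 J
= 2.8291 eV
KE = E_photon - phi
= 2.8291 - 1.57
= 1.2591 eV

1.2591


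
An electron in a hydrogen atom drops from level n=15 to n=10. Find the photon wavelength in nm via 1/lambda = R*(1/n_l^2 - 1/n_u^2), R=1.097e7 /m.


1/lambda = R * (1/n_l^2 - 1/n_u^2)
= 1.097e7 * (1/10^2 - 1/15^2)
= 1.097e7 * (0.01 - 0.004444)
= 1.097e7 * 0.005556
= 6.0944e+04 /m
lambda = 1 / 6.0944e+04 = 16408.3865 nm

16408.3865


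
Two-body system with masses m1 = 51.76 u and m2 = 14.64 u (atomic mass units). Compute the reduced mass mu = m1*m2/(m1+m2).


mu = m1 * m2 / (m1 + m2)
= 51.76 * 14.64 / (51.76 + 14.64)
= 757.7664 / 66.4
= 11.4121 u

11.4121


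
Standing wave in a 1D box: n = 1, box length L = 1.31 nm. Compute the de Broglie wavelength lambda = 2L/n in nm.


lambda = 2L / n
= 2 * 1.31 / 1
= 2.62 / 1
= 2.62 nm

2.62


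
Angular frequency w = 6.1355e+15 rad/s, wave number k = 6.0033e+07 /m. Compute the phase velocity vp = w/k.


vp = w / k
= 6.1355e+15 / 6.0033e+07
= 1.0220e+08 m/s

1.0220e+08


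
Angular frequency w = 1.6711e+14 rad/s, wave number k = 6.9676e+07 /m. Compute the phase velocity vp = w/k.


vp = w / k
= 1.6711e+14 / 6.9676e+07
= 2.3984e+06 m/s

2.3984e+06


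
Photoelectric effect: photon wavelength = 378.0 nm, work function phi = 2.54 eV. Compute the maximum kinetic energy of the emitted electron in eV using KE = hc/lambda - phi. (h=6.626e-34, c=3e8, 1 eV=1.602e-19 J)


E_photon = hc / lambda
= (6.626e-34)(3e8) / (378.0e-9)
= 5.2587e-19 J
= 3.2826 eV
KE = E_photon - phi
= 3.2826 - 2.54
= 0.7426 eV

0.7426


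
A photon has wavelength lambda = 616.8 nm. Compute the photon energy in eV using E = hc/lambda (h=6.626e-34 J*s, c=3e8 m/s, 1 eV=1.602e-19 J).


E = hc / lambda
= (6.626e-34)(3e8) / (616.8e-9)
= 1.9878e-25 / 6.1680e-07
= 3.2228e-19 J
Converting to eV: 3.2228e-19 / 1.602e-19
= 2.0117 eV

2.0117


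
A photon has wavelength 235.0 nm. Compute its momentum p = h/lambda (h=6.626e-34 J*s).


p = h / lambda
= 6.626e-34 / (235.0e-9)
= 6.626e-34 / 2.3500e-07
= 2.8196e-27 kg*m/s

2.8196e-27


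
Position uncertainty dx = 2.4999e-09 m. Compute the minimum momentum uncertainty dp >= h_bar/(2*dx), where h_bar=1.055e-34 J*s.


dp = h_bar / (2 * dx)
= 1.055e-34 / (2 * 2.4999e-09)
= 1.055e-34 / 4.9998e-09
= 2.1101e-26 kg*m/s

2.1101e-26


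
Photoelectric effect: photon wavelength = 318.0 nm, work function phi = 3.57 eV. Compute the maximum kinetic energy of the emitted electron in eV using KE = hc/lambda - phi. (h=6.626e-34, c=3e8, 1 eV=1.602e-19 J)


E_photon = hc / lambda
= (6.626e-34)(3e8) / (318.0e-9)
= 6.2509e-19 J
= 3.902 eV
KE = E_photon - phi
= 3.902 - 3.57
= 0.332 eV

0.332


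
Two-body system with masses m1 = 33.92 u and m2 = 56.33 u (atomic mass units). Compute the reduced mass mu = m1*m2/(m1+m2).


mu = m1 * m2 / (m1 + m2)
= 33.92 * 56.33 / (33.92 + 56.33)
= 1910.7136 / 90.25
= 21.1713 u

21.1713


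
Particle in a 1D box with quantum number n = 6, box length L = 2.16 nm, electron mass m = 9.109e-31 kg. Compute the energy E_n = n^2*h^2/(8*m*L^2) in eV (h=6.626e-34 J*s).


E = n^2 * h^2 / (8 * m * L^2)
= 6^2 * (6.626e-34)^2 / (8 * 9.109e-31 * (2.16e-9)^2)
= 36 * 4.3904e-67 / (8 * 9.109e-31 * 4.6656e-18)
= 4.6488e-19 J
= 2.9018 eV

2.9018


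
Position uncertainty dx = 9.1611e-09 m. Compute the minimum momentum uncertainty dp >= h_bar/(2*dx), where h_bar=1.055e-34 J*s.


dp = h_bar / (2 * dx)
= 1.055e-34 / (2 * 9.1611e-09)
= 1.055e-34 / 1.8322e-08
= 5.7580e-27 kg*m/s

5.7580e-27


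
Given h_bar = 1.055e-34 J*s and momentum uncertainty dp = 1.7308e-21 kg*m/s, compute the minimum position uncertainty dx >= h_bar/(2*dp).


dx = h_bar / (2 * dp)
= 1.055e-34 / (2 * 1.7308e-21)
= 1.055e-34 / 3.4616e-21
= 3.0477e-14 m

3.0477e-14


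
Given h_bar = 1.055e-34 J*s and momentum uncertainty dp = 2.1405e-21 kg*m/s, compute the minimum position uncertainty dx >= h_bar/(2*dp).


dx = h_bar / (2 * dp)
= 1.055e-34 / (2 * 2.1405e-21)
= 1.055e-34 / 4.2810e-21
= 2.4644e-14 m

2.4644e-14


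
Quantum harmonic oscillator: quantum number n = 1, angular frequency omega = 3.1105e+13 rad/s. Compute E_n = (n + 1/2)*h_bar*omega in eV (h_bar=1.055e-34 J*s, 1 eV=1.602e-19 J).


E = (n + 1/2) * h_bar * omega
= (1 + 0.5) * 1.055e-34 * 3.1105e+13
= 1.5 * 3.2816e-21
= 4.9224e-21 J
= 0.0307 eV

0.0307


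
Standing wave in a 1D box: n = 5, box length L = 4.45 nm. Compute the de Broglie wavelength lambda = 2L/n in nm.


lambda = 2L / n
= 2 * 4.45 / 5
= 8.9 / 5
= 1.78 nm

1.78


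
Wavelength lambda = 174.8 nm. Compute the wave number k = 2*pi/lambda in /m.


k = 2 * pi / lambda
= 6.2832 / (174.8e-9)
= 6.2832 / 1.7480e-07
= 3.5945e+07 /m

3.5945e+07


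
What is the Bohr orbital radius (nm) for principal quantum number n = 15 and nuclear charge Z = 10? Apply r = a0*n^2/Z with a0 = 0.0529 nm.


r = a0 * n^2 / Z
= 0.0529 * 15^2 / 10
= 0.0529 * 225 / 10
= 1.1903 nm

1.1903


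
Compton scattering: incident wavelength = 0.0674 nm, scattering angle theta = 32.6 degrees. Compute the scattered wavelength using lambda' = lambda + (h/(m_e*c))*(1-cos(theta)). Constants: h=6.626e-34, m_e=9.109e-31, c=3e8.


Compton wavelength: h/(m_e*c) = 2.4247e-12 m
d_lambda = 2.4247e-12 * (1 - cos(32.6 deg))
= 2.4247e-12 * 0.157548
= 3.8201e-13 m = 0.000382 nm
lambda' = 0.0674 + 0.000382
= 0.067782 nm

0.067782


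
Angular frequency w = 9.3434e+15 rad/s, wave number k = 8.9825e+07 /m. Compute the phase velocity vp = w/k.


vp = w / k
= 9.3434e+15 / 8.9825e+07
= 1.0402e+08 m/s

1.0402e+08


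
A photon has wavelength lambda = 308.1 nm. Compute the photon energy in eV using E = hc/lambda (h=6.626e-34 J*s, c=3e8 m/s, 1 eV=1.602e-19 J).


E = hc / lambda
= (6.626e-34)(3e8) / (308.1e-9)
= 1.9878e-25 / 3.0810e-07
= 6.4518e-19 J
Converting to eV: 6.4518e-19 / 1.602e-19
= 4.0273 eV

4.0273


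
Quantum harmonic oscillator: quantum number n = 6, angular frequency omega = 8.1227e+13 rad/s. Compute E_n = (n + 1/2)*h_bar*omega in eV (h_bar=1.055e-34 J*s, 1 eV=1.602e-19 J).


E = (n + 1/2) * h_bar * omega
= (6 + 0.5) * 1.055e-34 * 8.1227e+13
= 6.5 * 8.5694e-21
= 5.5701e-20 J
= 0.3477 eV

0.3477


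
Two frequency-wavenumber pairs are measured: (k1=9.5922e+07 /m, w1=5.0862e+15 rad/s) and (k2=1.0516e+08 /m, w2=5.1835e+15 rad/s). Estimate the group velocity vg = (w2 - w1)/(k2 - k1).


vg = (w2 - w1) / (k2 - k1)
= (5.1835e+15 - 5.0862e+15) / (1.0516e+08 - 9.5922e+07)
= 9.7300e+13 / 9.2380e+06
= 1.0533e+07 m/s

1.0533e+07


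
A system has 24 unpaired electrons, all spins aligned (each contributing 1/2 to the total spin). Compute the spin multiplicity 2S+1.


Total spin S = N * (1/2) = 24 * 0.5 = 12.0
Spin multiplicity = 2S + 1
= 2 * 12.0 + 1
= 25

25


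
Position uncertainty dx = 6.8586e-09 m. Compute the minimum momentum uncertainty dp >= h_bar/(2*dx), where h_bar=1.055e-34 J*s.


dp = h_bar / (2 * dx)
= 1.055e-34 / (2 * 6.8586e-09)
= 1.055e-34 / 1.3717e-08
= 7.6911e-27 kg*m/s

7.6911e-27


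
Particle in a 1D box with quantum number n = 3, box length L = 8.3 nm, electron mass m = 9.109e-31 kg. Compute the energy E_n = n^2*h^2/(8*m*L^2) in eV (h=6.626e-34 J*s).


E = n^2 * h^2 / (8 * m * L^2)
= 3^2 * (6.626e-34)^2 / (8 * 9.109e-31 * (8.3e-9)^2)
= 9 * 4.3904e-67 / (8 * 9.109e-31 * 6.8890e-17)
= 7.8710e-21 J
= 0.0491 eV

0.0491


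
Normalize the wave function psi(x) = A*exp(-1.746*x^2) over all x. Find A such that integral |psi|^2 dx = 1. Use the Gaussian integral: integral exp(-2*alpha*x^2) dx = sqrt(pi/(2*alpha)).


integral |psi|^2 dx = A^2 * sqrt(pi/(2*alpha)) = 1
A^2 = sqrt(2*alpha/pi)
= sqrt(2 * 1.746 / pi)
= 1.054295
A = sqrt(1.054295)
= 1.0268

1.0268


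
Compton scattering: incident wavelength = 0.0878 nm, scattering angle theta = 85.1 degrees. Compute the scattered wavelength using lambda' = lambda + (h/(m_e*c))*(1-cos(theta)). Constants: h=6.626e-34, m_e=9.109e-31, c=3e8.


Compton wavelength: h/(m_e*c) = 2.4247e-12 m
d_lambda = 2.4247e-12 * (1 - cos(85.1 deg))
= 2.4247e-12 * 0.914583
= 2.2176e-12 m = 0.002218 nm
lambda' = 0.0878 + 0.002218
= 0.090018 nm

0.090018


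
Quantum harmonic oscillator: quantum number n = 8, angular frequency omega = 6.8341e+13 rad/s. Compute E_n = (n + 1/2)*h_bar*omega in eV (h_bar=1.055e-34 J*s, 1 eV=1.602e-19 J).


E = (n + 1/2) * h_bar * omega
= (8 + 0.5) * 1.055e-34 * 6.8341e+13
= 8.5 * 7.2100e-21
= 6.1285e-20 J
= 0.3826 eV

0.3826


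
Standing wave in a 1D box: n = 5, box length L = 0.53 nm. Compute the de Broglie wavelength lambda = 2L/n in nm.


lambda = 2L / n
= 2 * 0.53 / 5
= 1.06 / 5
= 0.212 nm

0.212


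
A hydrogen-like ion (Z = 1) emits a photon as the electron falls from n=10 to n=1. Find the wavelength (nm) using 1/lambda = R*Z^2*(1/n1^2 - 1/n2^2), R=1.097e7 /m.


1/lambda = R * Z^2 * (1/n1^2 - 1/n2^2)
= 1.097e7 * 1^2 * (1/1^2 - 1/10^2)
= 1.097e7 * 1 * (1.0 - 0.01)
= 1.0860e+07 /m
lambda = 1 / 1.0860e+07
= 92.0785 nm

92.0785


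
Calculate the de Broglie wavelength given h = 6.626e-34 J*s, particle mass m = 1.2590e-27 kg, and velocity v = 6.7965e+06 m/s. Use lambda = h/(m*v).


lambda = h / (m * v)
= 6.626e-34 / (1.2590e-27 * 6.7965e+06)
= 6.626e-34 / 8.5568e-21
= 7.7436e-14 m

7.7436e-14


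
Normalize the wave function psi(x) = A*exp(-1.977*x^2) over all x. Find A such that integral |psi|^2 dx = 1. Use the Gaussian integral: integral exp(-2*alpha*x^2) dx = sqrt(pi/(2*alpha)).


integral |psi|^2 dx = A^2 * sqrt(pi/(2*alpha)) = 1
A^2 = sqrt(2*alpha/pi)
= sqrt(2 * 1.977 / pi)
= 1.121872
A = sqrt(1.121872)
= 1.0592

1.0592


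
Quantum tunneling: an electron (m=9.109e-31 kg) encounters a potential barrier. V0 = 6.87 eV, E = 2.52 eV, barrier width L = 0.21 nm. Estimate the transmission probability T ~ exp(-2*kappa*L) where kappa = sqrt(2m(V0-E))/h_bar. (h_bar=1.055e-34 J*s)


V0 - E = 4.35 eV = 6.9687e-19 J
kappa = sqrt(2 * m * (V0-E)) / h_bar
= sqrt(2 * 9.109e-31 * 6.9687e-19) / 1.055e-34
= 1.0680e+10 /m
2*kappa*L = 2 * 1.0680e+10 * 0.21e-9
= 4.4856
T = exp(-4.4856) = 1.126983e-02

1.126983e-02


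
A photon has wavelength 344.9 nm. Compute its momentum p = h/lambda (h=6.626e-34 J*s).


p = h / lambda
= 6.626e-34 / (344.9e-9)
= 6.626e-34 / 3.4490e-07
= 1.9211e-27 kg*m/s

1.9211e-27


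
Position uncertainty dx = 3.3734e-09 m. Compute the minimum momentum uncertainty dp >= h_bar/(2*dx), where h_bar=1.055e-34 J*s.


dp = h_bar / (2 * dx)
= 1.055e-34 / (2 * 3.3734e-09)
= 1.055e-34 / 6.7468e-09
= 1.5637e-26 kg*m/s

1.5637e-26


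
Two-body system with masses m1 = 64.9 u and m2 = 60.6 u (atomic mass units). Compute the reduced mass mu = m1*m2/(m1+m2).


mu = m1 * m2 / (m1 + m2)
= 64.9 * 60.6 / (64.9 + 60.6)
= 3932.94 / 125.5
= 31.3382 u

31.3382


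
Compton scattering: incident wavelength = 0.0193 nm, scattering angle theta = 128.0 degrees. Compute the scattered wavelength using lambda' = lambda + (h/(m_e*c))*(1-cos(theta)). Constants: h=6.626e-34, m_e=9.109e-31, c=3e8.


Compton wavelength: h/(m_e*c) = 2.4247e-12 m
d_lambda = 2.4247e-12 * (1 - cos(128.0 deg))
= 2.4247e-12 * 1.615661
= 3.9175e-12 m = 0.003918 nm
lambda' = 0.0193 + 0.003918
= 0.023218 nm

0.023218


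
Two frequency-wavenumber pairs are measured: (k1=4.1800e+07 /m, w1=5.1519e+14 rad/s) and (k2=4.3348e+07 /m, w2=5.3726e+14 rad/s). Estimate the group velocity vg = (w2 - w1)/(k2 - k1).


vg = (w2 - w1) / (k2 - k1)
= (5.3726e+14 - 5.1519e+14) / (4.3348e+07 - 4.1800e+07)
= 2.2070e+13 / 1.5480e+06
= 1.4257e+07 m/s

1.4257e+07


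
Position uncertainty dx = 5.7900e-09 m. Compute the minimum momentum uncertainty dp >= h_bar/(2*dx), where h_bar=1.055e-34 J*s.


dp = h_bar / (2 * dx)
= 1.055e-34 / (2 * 5.7900e-09)
= 1.055e-34 / 1.1580e-08
= 9.1105e-27 kg*m/s

9.1105e-27


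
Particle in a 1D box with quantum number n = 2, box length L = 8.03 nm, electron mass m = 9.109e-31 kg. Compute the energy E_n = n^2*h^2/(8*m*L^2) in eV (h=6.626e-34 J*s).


E = n^2 * h^2 / (8 * m * L^2)
= 2^2 * (6.626e-34)^2 / (8 * 9.109e-31 * (8.03e-9)^2)
= 4 * 4.3904e-67 / (8 * 9.109e-31 * 6.4481e-17)
= 3.7374e-21 J
= 0.0233 eV

0.0233


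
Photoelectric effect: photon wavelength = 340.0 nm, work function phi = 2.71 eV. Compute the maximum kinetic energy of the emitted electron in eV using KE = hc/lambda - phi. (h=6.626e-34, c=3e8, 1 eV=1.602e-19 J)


E_photon = hc / lambda
= (6.626e-34)(3e8) / (340.0e-9)
= 5.8465e-19 J
= 3.6495 eV
KE = E_photon - phi
= 3.6495 - 2.71
= 0.9395 eV

0.9395


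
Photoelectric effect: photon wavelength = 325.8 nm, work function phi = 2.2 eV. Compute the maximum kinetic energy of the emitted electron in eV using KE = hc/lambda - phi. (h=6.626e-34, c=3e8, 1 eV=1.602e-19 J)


E_photon = hc / lambda
= (6.626e-34)(3e8) / (325.8e-9)
= 6.1013e-19 J
= 3.8085 eV
KE = E_photon - phi
= 3.8085 - 2.2
= 1.6085 eV

1.6085


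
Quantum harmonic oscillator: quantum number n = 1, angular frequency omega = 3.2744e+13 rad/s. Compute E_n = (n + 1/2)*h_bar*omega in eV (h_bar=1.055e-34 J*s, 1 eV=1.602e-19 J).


E = (n + 1/2) * h_bar * omega
= (1 + 0.5) * 1.055e-34 * 3.2744e+13
= 1.5 * 3.4545e-21
= 5.1817e-21 J
= 0.0323 eV

0.0323


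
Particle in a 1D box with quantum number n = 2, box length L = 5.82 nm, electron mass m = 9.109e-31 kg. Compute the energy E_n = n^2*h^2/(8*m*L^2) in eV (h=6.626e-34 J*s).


E = n^2 * h^2 / (8 * m * L^2)
= 2^2 * (6.626e-34)^2 / (8 * 9.109e-31 * (5.82e-9)^2)
= 4 * 4.3904e-67 / (8 * 9.109e-31 * 3.3872e-17)
= 7.1147e-21 J
= 0.0444 eV

0.0444


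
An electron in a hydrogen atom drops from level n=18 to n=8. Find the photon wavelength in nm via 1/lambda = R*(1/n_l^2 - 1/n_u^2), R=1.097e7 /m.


1/lambda = R * (1/n_l^2 - 1/n_u^2)
= 1.097e7 * (1/8^2 - 1/18^2)
= 1.097e7 * (0.015625 - 0.003086)
= 1.097e7 * 0.012539
= 1.3755e+05 /m
lambda = 1 / 1.3755e+05 = 7270.1774 nm

7270.1774


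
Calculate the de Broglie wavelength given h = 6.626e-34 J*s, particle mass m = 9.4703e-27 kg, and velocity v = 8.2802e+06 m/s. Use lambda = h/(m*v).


lambda = h / (m * v)
= 6.626e-34 / (9.4703e-27 * 8.2802e+06)
= 6.626e-34 / 7.8416e-20
= 8.4498e-15 m

8.4498e-15


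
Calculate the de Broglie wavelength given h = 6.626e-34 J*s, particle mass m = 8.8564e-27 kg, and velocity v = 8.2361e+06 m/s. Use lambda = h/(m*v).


lambda = h / (m * v)
= 6.626e-34 / (8.8564e-27 * 8.2361e+06)
= 6.626e-34 / 7.2942e-20
= 9.0839e-15 m

9.0839e-15


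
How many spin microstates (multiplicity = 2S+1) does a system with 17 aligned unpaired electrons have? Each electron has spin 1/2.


Total spin S = N * (1/2) = 17 * 0.5 = 8.5
Spin multiplicity = 2S + 1
= 2 * 8.5 + 1
= 18

18


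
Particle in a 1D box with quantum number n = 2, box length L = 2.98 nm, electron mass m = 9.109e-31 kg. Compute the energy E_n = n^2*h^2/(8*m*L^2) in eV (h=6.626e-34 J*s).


E = n^2 * h^2 / (8 * m * L^2)
= 2^2 * (6.626e-34)^2 / (8 * 9.109e-31 * (2.98e-9)^2)
= 4 * 4.3904e-67 / (8 * 9.109e-31 * 8.8804e-18)
= 2.7137e-20 J
= 0.1694 eV

0.1694


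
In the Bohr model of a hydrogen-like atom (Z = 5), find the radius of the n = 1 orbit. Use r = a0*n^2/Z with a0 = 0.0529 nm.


r = a0 * n^2 / Z
= 0.0529 * 1^2 / 5
= 0.0529 * 1 / 5
= 0.0106 nm

0.0106


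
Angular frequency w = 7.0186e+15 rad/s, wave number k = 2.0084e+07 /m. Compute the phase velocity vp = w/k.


vp = w / k
= 7.0186e+15 / 2.0084e+07
= 3.4946e+08 m/s

3.4946e+08


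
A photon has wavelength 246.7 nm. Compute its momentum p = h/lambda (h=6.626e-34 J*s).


p = h / lambda
= 6.626e-34 / (246.7e-9)
= 6.626e-34 / 2.4670e-07
= 2.6859e-27 kg*m/s

2.6859e-27


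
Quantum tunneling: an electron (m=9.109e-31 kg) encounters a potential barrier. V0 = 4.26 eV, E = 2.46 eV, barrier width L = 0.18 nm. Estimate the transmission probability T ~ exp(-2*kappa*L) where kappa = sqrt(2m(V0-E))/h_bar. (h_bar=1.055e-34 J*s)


V0 - E = 1.8 eV = 2.8836e-19 J
kappa = sqrt(2 * m * (V0-E)) / h_bar
= sqrt(2 * 9.109e-31 * 2.8836e-19) / 1.055e-34
= 6.8701e+09 /m
2*kappa*L = 2 * 6.8701e+09 * 0.18e-9
= 2.4732
T = exp(-2.4732) = 8.431046e-02

8.431046e-02


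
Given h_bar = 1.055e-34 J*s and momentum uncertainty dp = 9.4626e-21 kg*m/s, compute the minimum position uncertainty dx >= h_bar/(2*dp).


dx = h_bar / (2 * dp)
= 1.055e-34 / (2 * 9.4626e-21)
= 1.055e-34 / 1.8925e-20
= 5.5746e-15 m

5.5746e-15
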